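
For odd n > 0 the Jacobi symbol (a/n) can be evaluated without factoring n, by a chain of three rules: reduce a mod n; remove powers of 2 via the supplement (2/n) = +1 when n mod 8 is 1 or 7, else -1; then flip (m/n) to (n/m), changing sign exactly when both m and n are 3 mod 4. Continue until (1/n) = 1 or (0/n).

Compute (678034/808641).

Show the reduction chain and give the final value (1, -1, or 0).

1

factor out 2^1: 678034 = 2^1·339017; with 808641 mod 8 = 1, (2/808641) = +1; sign now +1; continue with (339017/808641)
flip (339017/808641) -> (808641/339017): both odd, 339017 mod 4 = 1, 808641 mod 4 = 1, so the flip contributes +1; sign now +1
(808641/339017): 808641 mod 339017 = 130607, so (808641/339017) = (130607/339017)
flip (130607/339017) -> (339017/130607): both odd, 130607 mod 4 = 3, 339017 mod 4 = 1, so the flip contributes +1; sign now +1
(339017/130607): 339017 mod 130607 = 77803, so (339017/130607) = (77803/130607)
flip (77803/130607) -> (130607/77803): both odd, 77803 mod 4 = 3, 130607 mod 4 = 3, so the flip contributes -1; sign now -1
(130607/77803): 130607 mod 77803 = 52804, so (130607/77803) = (52804/77803)
factor out 2^2: 52804 = 2^2·13201; with 77803 mod 8 = 3, (2/77803) = -1; sign now -1; continue with (13201/77803)
flip (13201/77803) -> (77803/13201): both odd, 13201 mod 4 = 1, 77803 mod 4 = 3, so the flip contributes +1; sign now -1
(77803/13201): 77803 mod 13201 = 11798, so (77803/13201) = (11798/13201)
factor out 2^1: 11798 = 2^1·5899; with 13201 mod 8 = 1, (2/13201) = +1; sign now -1; continue with (5899/13201)
flip (5899/13201) -> (13201/5899): both odd, 5899 mod 4 = 3, 13201 mod 4 = 1, so the flip contributes +1; sign now -1
(13201/5899): 13201 mod 5899 = 1403, so (13201/5899) = (1403/5899)
flip (1403/5899) -> (5899/1403): both odd, 1403 mod 4 = 3, 5899 mod 4 = 3, so the flip contributes -1; sign now +1
(5899/1403): 5899 mod 1403 = 287, so (5899/1403) = (287/1403)
flip (287/1403) -> (1403/287): both odd, 287 mod 4 = 3, 1403 mod 4 = 3, so the flip contributes -1; sign now -1
(1403/287): 1403 mod 287 = 255, so (1403/287) = (255/287)
flip (255/287) -> (287/255): both odd, 255 mod 4 = 3, 287 mod 4 = 3, so the flip contributes -1; sign now +1
(287/255): 287 mod 255 = 32, so (287/255) = (32/255)
factor out 2^5: 32 = 2^5·1; with 255 mod 8 = 7, (2/255) = +1; sign now +1; continue with (1/255)
reached (1/255) = 1, so the symbol is +1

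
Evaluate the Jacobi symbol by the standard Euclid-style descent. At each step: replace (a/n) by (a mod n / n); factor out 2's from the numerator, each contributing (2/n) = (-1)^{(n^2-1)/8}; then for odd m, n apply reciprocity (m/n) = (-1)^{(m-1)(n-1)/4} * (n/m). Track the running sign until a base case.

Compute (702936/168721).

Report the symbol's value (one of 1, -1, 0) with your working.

(702936/168721): 702936 mod 168721 = 28052, so (702936/168721) = (28052/168721)
factor out 2^2: 28052 = 2^2·7013; with 168721 mod 8 = 1, (2/168721) = +1; sign now +1; continue with (7013/168721)
flip (7013/168721) -> (168721/7013): both odd, 7013 mod 4 = 1, 168721 mod 4 = 1, so the flip contributes +1; sign now +1
(168721/7013): 168721 mod 7013 = 409, so (168721/7013) = (409/7013)
flip (409/7013) -> (7013/409): both odd, 409 mod 4 = 1, 7013 mod 4 = 1, so the flip contributes +1; sign now +1
(7013/409): 7013 mod 409 = 60, so (7013/409) = (60/409)
factor out 2^2: 60 = 2^2·15; with 409 mod 8 = 1, (2/409) = +1; sign now +1; continue with (15/409)
flip (15/409) -> (409/15): both odd, 15 mod 4 = 3, 409 mod 4 = 1, so the flip contributes +1; sign now +1
(409/15): 409 mod 15 = 4, so (409/15) = (4/15)
factor out 2^2: 4 = 2^2·1; with 15 mod 8 = 7, (2/15) = +1; sign now +1; continue with (1/15)
reached (1/15) = 1, so the symbol is +1

1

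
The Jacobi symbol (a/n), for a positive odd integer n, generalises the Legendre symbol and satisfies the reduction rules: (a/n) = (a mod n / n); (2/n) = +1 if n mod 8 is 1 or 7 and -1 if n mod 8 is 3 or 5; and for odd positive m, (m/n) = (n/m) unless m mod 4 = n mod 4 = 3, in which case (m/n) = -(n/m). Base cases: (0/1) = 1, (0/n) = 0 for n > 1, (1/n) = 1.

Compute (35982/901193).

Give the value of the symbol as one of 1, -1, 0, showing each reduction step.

1

35982 = 2^1·17991; (2/901193) = +1 since 901193 mod 8 = 1, so (35982/901193) = (+1)^1·(17991/901193); sign now +1
reciprocity: (17991/901193) = +1·(901193/17991) since 17991 mod 4 = 3, 901193 mod 4 = 1; sign now +1
(901193/17991) = (1643/17991)   [reduce mod 17991]
reciprocity: (1643/17991) = -1·(17991/1643) since 1643 mod 4 = 3, 17991 mod 4 = 3; sign now -1
(17991/1643) = (1561/1643)   [reduce mod 1643]
reciprocity: (1561/1643) = +1·(1643/1561) since 1561 mod 4 = 1, 1643 mod 4 = 3; sign now -1
(1643/1561) = (82/1561)   [reduce mod 1561]
82 = 2^1·41; (2/1561) = +1 since 1561 mod 8 = 1, so (82/1561) = (+1)^1·(41/1561); sign now -1
reciprocity: (41/1561) = +1·(1561/41) since 41 mod 4 = 1, 1561 mod 4 = 1; sign now -1
(1561/41) = (3/41)   [reduce mod 41]
reciprocity: (3/41) = +1·(41/3) since 3 mod 4 = 3, 41 mod 4 = 1; sign now -1
(41/3) = (2/3)   [reduce mod 3]
2 = 2^1·1; (2/3) = -1 since 3 mod 8 = 3, so (2/3) = (-1)^1·(1/3); sign now +1
(1/3) = 1; final value = sign = +1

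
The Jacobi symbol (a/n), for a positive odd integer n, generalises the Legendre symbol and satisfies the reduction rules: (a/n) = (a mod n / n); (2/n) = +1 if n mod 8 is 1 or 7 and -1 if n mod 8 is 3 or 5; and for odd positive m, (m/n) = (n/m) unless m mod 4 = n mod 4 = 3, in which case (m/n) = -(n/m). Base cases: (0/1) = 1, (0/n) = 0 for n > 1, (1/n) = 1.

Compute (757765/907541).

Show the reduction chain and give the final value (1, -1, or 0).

reciprocity: (757765/907541) = +1·(907541/757765) since 757765 mod 4 = 1, 907541 mod 4 = 1; sign now +1
(907541/757765) = (149776/757765)   [reduce mod 757765]
149776 = 2^4·9361; (2/757765) = -1 since 757765 mod 8 = 5, so (149776/757765) = (-1)^4·(9361/757765); sign now +1
reciprocity: (9361/757765) = +1·(757765/9361) since 9361 mod 4 = 1, 757765 mod 4 = 1; sign now +1
(757765/9361) = (8885/9361)   [reduce mod 9361]
reciprocity: (8885/9361) = +1·(9361/8885) since 8885 mod 4 = 1, 9361 mod 4 = 1; sign now +1
(9361/8885) = (476/8885)   [reduce mod 8885]
476 = 2^2·119; (2/8885) = -1 since 8885 mod 8 = 5, so (476/8885) = (-1)^2·(119/8885); sign now +1
reciprocity: (119/8885) = +1·(8885/119) since 119 mod 4 = 3, 8885 mod 4 = 1; sign now +1
(8885/119) = (79/119)   [reduce mod 119]
reciprocity: (79/119) = -1·(119/79) since 79 mod 4 = 3, 119 mod 4 = 3; sign now -1
(119/79) = (40/79)   [reduce mod 79]
40 = 2^3·5; (2/79) = +1 since 79 mod 8 = 7, so (40/79) = (+1)^3·(5/79); sign now -1
reciprocity: (5/79) = +1·(79/5) since 5 mod 4 = 1, 79 mod 4 = 3; sign now -1
(79/5) = (4/5)   [reduce mod 5]
4 = 2^2·1; (2/5) = -1 since 5 mod 8 = 5, so (4/5) = (-1)^2·(1/5); sign now -1
(1/5) = 1; final value = sign = -1

-1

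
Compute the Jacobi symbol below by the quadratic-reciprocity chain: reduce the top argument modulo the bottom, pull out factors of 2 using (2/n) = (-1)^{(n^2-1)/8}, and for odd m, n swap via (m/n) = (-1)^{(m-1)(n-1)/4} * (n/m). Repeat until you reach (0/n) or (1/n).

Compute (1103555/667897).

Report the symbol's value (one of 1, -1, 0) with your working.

1

(1103555/667897) = (435658/667897)   [reduce mod 667897]
435658 = 2^1·217829; (2/667897) = +1 since 667897 mod 8 = 1, so (435658/667897) = (+1)^1·(217829/667897); sign now +1
reciprocity: (217829/667897) = +1·(667897/217829) since 217829 mod 4 = 1, 667897 mod 4 = 1; sign now +1
(667897/217829) = (14410/217829)   [reduce mod 217829]
14410 = 2^1·7205; (2/217829) = -1 since 217829 mod 8 = 5, so (14410/217829) = (-1)^1·(7205/217829); sign now -1
reciprocity: (7205/217829) = +1·(217829/7205) since 7205 mod 4 = 1, 217829 mod 4 = 1; sign now -1
(217829/7205) = (1679/7205)   [reduce mod 7205]
reciprocity: (1679/7205) = +1·(7205/1679) since 1679 mod 4 = 3, 7205 mod 4 = 1; sign now -1
(7205/1679) = (489/1679)   [reduce mod 1679]
reciprocity: (489/1679) = +1·(1679/489) since 489 mod 4 = 1, 1679 mod 4 = 3; sign now -1
(1679/489) = (212/489)   [reduce mod 489]
212 = 2^2·53; (2/489) = +1 since 489 mod 8 = 1, so (212/489) = (+1)^2·(53/489); sign now -1
reciprocity: (53/489) = +1·(489/53) since 53 mod 4 = 1, 489 mod 4 = 1; sign now -1
(489/53) = (12/53)   [reduce mod 53]
12 = 2^2·3; (2/53) = -1 since 53 mod 8 = 5, so (12/53) = (-1)^2·(3/53); sign now -1
reciprocity: (3/53) = +1·(53/3) since 3 mod 4 = 3, 53 mod 4 = 1; sign now -1
(53/3) = (2/3)   [reduce mod 3]
2 = 2^1·1; (2/3) = -1 since 3 mod 8 = 3, so (2/3) = (-1)^1·(1/3); sign now +1
(1/3) = 1; final value = sign = +1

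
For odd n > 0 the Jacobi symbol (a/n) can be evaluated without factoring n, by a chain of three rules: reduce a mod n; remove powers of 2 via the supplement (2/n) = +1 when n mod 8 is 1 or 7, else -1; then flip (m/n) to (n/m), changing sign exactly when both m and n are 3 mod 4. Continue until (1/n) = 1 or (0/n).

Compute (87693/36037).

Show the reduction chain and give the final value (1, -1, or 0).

1

(87693/36037) = (15619/36037)   [reduce mod 36037]
reciprocity: (15619/36037) = +1·(36037/15619) since 15619 mod 4 = 3, 36037 mod 4 = 1; sign now +1
(36037/15619) = (4799/15619)   [reduce mod 15619]
reciprocity: (4799/15619) = -1·(15619/4799) since 4799 mod 4 = 3, 15619 mod 4 = 3; sign now -1
(15619/4799) = (1222/4799)   [reduce mod 4799]
1222 = 2^1·611; (2/4799) = +1 since 4799 mod 8 = 7, so (1222/4799) = (+1)^1·(611/4799); sign now -1
reciprocity: (611/4799) = -1·(4799/611) since 611 mod 4 = 3, 4799 mod 4 = 3; sign now +1
(4799/611) = (522/611)   [reduce mod 611]
522 = 2^1·261; (2/611) = -1 since 611 mod 8 = 3, so (522/611) = (-1)^1·(261/611); sign now -1
reciprocity: (261/611) = +1·(611/261) since 261 mod 4 = 1, 611 mod 4 = 3; sign now -1
(611/261) = (89/261)   [reduce mod 261]
reciprocity: (89/261) = +1·(261/89) since 89 mod 4 = 1, 261 mod 4 = 1; sign now -1
(261/89) = (83/89)   [reduce mod 89]
reciprocity: (83/89) = +1·(89/83) since 83 mod 4 = 3, 89 mod 4 = 1; sign now -1
(89/83) = (6/83)   [reduce mod 83]
6 = 2^1·3; (2/83) = -1 since 83 mod 8 = 3, so (6/83) = (-1)^1·(3/83); sign now +1
reciprocity: (3/83) = -1·(83/3) since 3 mod 4 = 3, 83 mod 4 = 3; sign now -1
(83/3) = (2/3)   [reduce mod 3]
2 = 2^1·1; (2/3) = -1 since 3 mod 8 = 3, so (2/3) = (-1)^1·(1/3); sign now +1
(1/3) = 1; final value = sign = +1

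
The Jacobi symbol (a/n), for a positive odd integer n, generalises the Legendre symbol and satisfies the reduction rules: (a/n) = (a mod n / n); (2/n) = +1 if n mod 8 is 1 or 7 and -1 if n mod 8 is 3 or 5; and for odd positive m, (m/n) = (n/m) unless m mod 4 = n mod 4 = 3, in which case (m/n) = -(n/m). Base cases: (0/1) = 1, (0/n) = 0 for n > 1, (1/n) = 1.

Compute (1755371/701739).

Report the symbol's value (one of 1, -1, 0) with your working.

-1

(1755371/701739) = (351893/701739)   [reduce mod 701739]
reciprocity: (351893/701739) = +1·(701739/351893) since 351893 mod 4 = 1, 701739 mod 4 = 3; sign now +1
(701739/351893) = (349846/351893)   [reduce mod 351893]
349846 = 2^1·174923; (2/351893) = -1 since 351893 mod 8 = 5, so (349846/351893) = (-1)^1·(174923/351893); sign now -1
reciprocity: (174923/351893) = +1·(351893/174923) since 174923 mod 4 = 3, 351893 mod 4 = 1; sign now -1
(351893/174923) = (2047/174923)   [reduce mod 174923]
reciprocity: (2047/174923) = -1·(174923/2047) since 2047 mod 4 = 3, 174923 mod 4 = 3; sign now +1
(174923/2047) = (928/2047)   [reduce mod 2047]
928 = 2^5·29; (2/2047) = +1 since 2047 mod 8 = 7, so (928/2047) = (+1)^5·(29/2047); sign now +1
reciprocity: (29/2047) = +1·(2047/29) since 29 mod 4 = 1, 2047 mod 4 = 3; sign now +1
(2047/29) = (17/29)   [reduce mod 29]
reciprocity: (17/29) = +1·(29/17) since 17 mod 4 = 1, 29 mod 4 = 1; sign now +1
(29/17) = (12/17)   [reduce mod 17]
12 = 2^2·3; (2/17) = +1 since 17 mod 8 = 1, so (12/17) = (+1)^2·(3/17); sign now +1
reciprocity: (3/17) = +1·(17/3) since 3 mod 4 = 3, 17 mod 4 = 1; sign now +1
(17/3) = (2/3)   [reduce mod 3]
2 = 2^1·1; (2/3) = -1 since 3 mod 8 = 3, so (2/3) = (-1)^1·(1/3); sign now -1
(1/3) = 1; final value = sign = -1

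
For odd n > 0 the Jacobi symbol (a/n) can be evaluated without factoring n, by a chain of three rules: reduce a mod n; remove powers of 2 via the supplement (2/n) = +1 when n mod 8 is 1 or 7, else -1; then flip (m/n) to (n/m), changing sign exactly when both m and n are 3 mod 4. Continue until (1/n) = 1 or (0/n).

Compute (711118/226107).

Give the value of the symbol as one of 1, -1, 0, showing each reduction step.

(711118/226107) = (32797/226107)   [reduce mod 226107]
reciprocity: (32797/226107) = +1·(226107/32797) since 32797 mod 4 = 1, 226107 mod 4 = 3; sign now +1
(226107/32797) = (29325/32797)   [reduce mod 32797]
reciprocity: (29325/32797) = +1·(32797/29325) since 29325 mod 4 = 1, 32797 mod 4 = 1; sign now +1
(32797/29325) = (3472/29325)   [reduce mod 29325]
3472 = 2^4·217; (2/29325) = -1 since 29325 mod 8 = 5, so (3472/29325) = (-1)^4·(217/29325); sign now +1
reciprocity: (217/29325) = +1·(29325/217) since 217 mod 4 = 1, 29325 mod 4 = 1; sign now +1
(29325/217) = (30/217)   [reduce mod 217]
30 = 2^1·15; (2/217) = +1 since 217 mod 8 = 1, so (30/217) = (+1)^1·(15/217); sign now +1
reciprocity: (15/217) = +1·(217/15) since 15 mod 4 = 3, 217 mod 4 = 1; sign now +1
(217/15) = (7/15)   [reduce mod 15]
reciprocity: (7/15) = -1·(15/7) since 7 mod 4 = 3, 15 mod 4 = 3; sign now -1
(15/7) = (1/7)   [reduce mod 7]
(1/7) = 1; final value = sign = -1

-1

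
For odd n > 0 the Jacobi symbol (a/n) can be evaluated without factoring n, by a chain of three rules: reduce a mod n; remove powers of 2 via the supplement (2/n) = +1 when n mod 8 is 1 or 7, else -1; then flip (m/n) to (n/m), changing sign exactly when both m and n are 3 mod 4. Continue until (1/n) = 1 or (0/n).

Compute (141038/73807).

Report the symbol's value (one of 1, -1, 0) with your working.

(141038/73807) = (67231/73807)   [reduce mod 73807]
reciprocity: (67231/73807) = -1·(73807/67231) since 67231 mod 4 = 3, 73807 mod 4 = 3; sign now -1
(73807/67231) = (6576/67231)   [reduce mod 67231]
6576 = 2^4·411; (2/67231) = +1 since 67231 mod 8 = 7, so (6576/67231) = (+1)^4·(411/67231); sign now -1
reciprocity: (411/67231) = -1·(67231/411) since 411 mod 4 = 3, 67231 mod 4 = 3; sign now +1
(67231/411) = (238/411)   [reduce mod 411]
238 = 2^1·119; (2/411) = -1 since 411 mod 8 = 3, so (238/411) = (-1)^1·(119/411); sign now -1
reciprocity: (119/411) = -1·(411/119) since 119 mod 4 = 3, 411 mod 4 = 3; sign now +1
(411/119) = (54/119)   [reduce mod 119]
54 = 2^1·27; (2/119) = +1 since 119 mod 8 = 7, so (54/119) = (+1)^1·(27/119); sign now +1
reciprocity: (27/119) = -1·(119/27) since 27 mod 4 = 3, 119 mod 4 = 3; sign now -1
(119/27) = (11/27)   [reduce mod 27]
reciprocity: (11/27) = -1·(27/11) since 11 mod 4 = 3, 27 mod 4 = 3; sign now +1
(27/11) = (5/11)   [reduce mod 11]
reciprocity: (5/11) = +1·(11/5) since 5 mod 4 = 1, 11 mod 4 = 3; sign now +1
(11/5) = (1/5)   [reduce mod 5]
(1/5) = 1; final value = sign = +1

1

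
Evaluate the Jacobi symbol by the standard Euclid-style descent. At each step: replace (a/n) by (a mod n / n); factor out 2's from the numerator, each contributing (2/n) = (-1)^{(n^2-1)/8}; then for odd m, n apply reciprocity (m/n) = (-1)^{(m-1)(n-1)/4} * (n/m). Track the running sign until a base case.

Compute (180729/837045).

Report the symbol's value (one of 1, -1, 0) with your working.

flip (180729/837045) -> (837045/180729): both odd, 180729 mod 4 = 1, 837045 mod 4 = 1, so the flip contributes +1; sign now +1
(837045/180729): 837045 mod 180729 = 114129, so (837045/180729) = (114129/180729)
flip (114129/180729) -> (180729/114129): both odd, 114129 mod 4 = 1, 180729 mod 4 = 1, so the flip contributes +1; sign now +1
(180729/114129): 180729 mod 114129 = 66600, so (180729/114129) = (66600/114129)
factor out 2^3: 66600 = 2^3·8325; with 114129 mod 8 = 1, (2/114129) = +1; sign now +1; continue with (8325/114129)
flip (8325/114129) -> (114129/8325): both odd, 8325 mod 4 = 1, 114129 mod 4 = 1, so the flip contributes +1; sign now +1
(114129/8325): 114129 mod 8325 = 5904, so (114129/8325) = (5904/8325)
factor out 2^4: 5904 = 2^4·369; with 8325 mod 8 = 5, (2/8325) = -1; sign now +1; continue with (369/8325)
flip (369/8325) -> (8325/369): both odd, 369 mod 4 = 1, 8325 mod 4 = 1, so the flip contributes +1; sign now +1
(8325/369): 8325 mod 369 = 207, so (8325/369) = (207/369)
flip (207/369) -> (369/207): both odd, 207 mod 4 = 3, 369 mod 4 = 1, so the flip contributes +1; sign now +1
(369/207): 369 mod 207 = 162, so (369/207) = (162/207)
factor out 2^1: 162 = 2^1·81; with 207 mod 8 = 7, (2/207) = +1; sign now +1; continue with (81/207)
flip (81/207) -> (207/81): both odd, 81 mod 4 = 1, 207 mod 4 = 3, so the flip contributes +1; sign now +1
(207/81): 207 mod 81 = 45, so (207/81) = (45/81)
flip (45/81) -> (81/45): both odd, 45 mod 4 = 1, 81 mod 4 = 1, so the flip contributes +1; sign now +1
(81/45): 81 mod 45 = 36, so (81/45) = (36/45)
factor out 2^2: 36 = 2^2·9; with 45 mod 8 = 5, (2/45) = -1; sign now +1; continue with (9/45)
flip (9/45) -> (45/9): both odd, 9 mod 4 = 1, 45 mod 4 = 1, so the flip contributes +1; sign now +1
(45/9): 45 mod 9 = 0, so (45/9) = (0/9)
reached (0/9); gcd(a, n) > 1, so (0/9) = 0 and the symbol is 0

0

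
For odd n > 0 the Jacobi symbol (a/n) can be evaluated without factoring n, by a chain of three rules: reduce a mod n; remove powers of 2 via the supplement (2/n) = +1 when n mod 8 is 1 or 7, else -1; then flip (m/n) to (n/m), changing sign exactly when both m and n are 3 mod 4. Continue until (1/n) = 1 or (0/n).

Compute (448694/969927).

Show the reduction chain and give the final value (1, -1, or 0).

1

448694 = 2^1·224347; (2/969927) = +1 since 969927 mod 8 = 7, so (448694/969927) = (+1)^1·(224347/969927); sign now +1
reciprocity: (224347/969927) = -1·(969927/224347) since 224347 mod 4 = 3, 969927 mod 4 = 3; sign now -1
(969927/224347) = (72539/224347)   [reduce mod 224347]
reciprocity: (72539/224347) = -1·(224347/72539) since 72539 mod 4 = 3, 224347 mod 4 = 3; sign now +1
(224347/72539) = (6730/72539)   [reduce mod 72539]
6730 = 2^1·3365; (2/72539) = -1 since 72539 mod 8 = 3, so (6730/72539) = (-1)^1·(3365/72539); sign now -1
reciprocity: (3365/72539) = +1·(72539/3365) since 3365 mod 4 = 1, 72539 mod 4 = 3; sign now -1
(72539/3365) = (1874/3365)   [reduce mod 3365]
1874 = 2^1·937; (2/3365) = -1 since 3365 mod 8 = 5, so (1874/3365) = (-1)^1·(937/3365); sign now +1
reciprocity: (937/3365) = +1·(3365/937) since 937 mod 4 = 1, 3365 mod 4 = 1; sign now +1
(3365/937) = (554/937)   [reduce mod 937]
554 = 2^1·277; (2/937) = +1 since 937 mod 8 = 1, so (554/937) = (+1)^1·(277/937); sign now +1
reciprocity: (277/937) = +1·(937/277) since 277 mod 4 = 1, 937 mod 4 = 1; sign now +1
(937/277) = (106/277)   [reduce mod 277]
106 = 2^1·53; (2/277) = -1 since 277 mod 8 = 5, so (106/277) = (-1)^1·(53/277); sign now -1
reciprocity: (53/277) = +1·(277/53) since 53 mod 4 = 1, 277 mod 4 = 1; sign now -1
(277/53) = (12/53)   [reduce mod 53]
12 = 2^2·3; (2/53) = -1 since 53 mod 8 = 5, so (12/53) = (-1)^2·(3/53); sign now -1
reciprocity: (3/53) = +1·(53/3) since 3 mod 4 = 3, 53 mod 4 = 1; sign now -1
(53/3) = (2/3)   [reduce mod 3]
2 = 2^1·1; (2/3) = -1 since 3 mod 8 = 3, so (2/3) = (-1)^1·(1/3); sign now +1
(1/3) = 1; final value = sign = +1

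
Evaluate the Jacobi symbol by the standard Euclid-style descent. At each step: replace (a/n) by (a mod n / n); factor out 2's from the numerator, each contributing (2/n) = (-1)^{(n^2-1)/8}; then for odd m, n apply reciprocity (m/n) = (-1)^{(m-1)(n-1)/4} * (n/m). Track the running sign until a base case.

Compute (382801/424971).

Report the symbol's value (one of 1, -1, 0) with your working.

flip (382801/424971) -> (424971/382801): both odd, 382801 mod 4 = 1, 424971 mod 4 = 3, so the flip contributes +1; sign now +1
(424971/382801): 424971 mod 382801 = 42170, so (424971/382801) = (42170/382801)
factor out 2^1: 42170 = 2^1·21085; with 382801 mod 8 = 1, (2/382801) = +1; sign now +1; continue with (21085/382801)
flip (21085/382801) -> (382801/21085): both odd, 21085 mod 4 = 1, 382801 mod 4 = 1, so the flip contributes +1; sign now +1
(382801/21085): 382801 mod 21085 = 3271, so (382801/21085) = (3271/21085)
flip (3271/21085) -> (21085/3271): both odd, 3271 mod 4 = 3, 21085 mod 4 = 1, so the flip contributes +1; sign now +1
(21085/3271): 21085 mod 3271 = 1459, so (21085/3271) = (1459/3271)
flip (1459/3271) -> (3271/1459): both odd, 1459 mod 4 = 3, 3271 mod 4 = 3, so the flip contributes -1; sign now -1
(3271/1459): 3271 mod 1459 = 353, so (3271/1459) = (353/1459)
flip (353/1459) -> (1459/353): both odd, 353 mod 4 = 1, 1459 mod 4 = 3, so the flip contributes +1; sign now -1
(1459/353): 1459 mod 353 = 47, so (1459/353) = (47/353)
flip (47/353) -> (353/47): both odd, 47 mod 4 = 3, 353 mod 4 = 1, so the flip contributes +1; sign now -1
(353/47): 353 mod 47 = 24, so (353/47) = (24/47)
factor out 2^3: 24 = 2^3·3; with 47 mod 8 = 7, (2/47) = +1; sign now -1; continue with (3/47)
flip (3/47) -> (47/3): both odd, 3 mod 4 = 3, 47 mod 4 = 3, so the flip contributes -1; sign now +1
(47/3): 47 mod 3 = 2, so (47/3) = (2/3)
factor out 2^1: 2 = 2^1·1; with 3 mod 8 = 3, (2/3) = -1; sign now -1; continue with (1/3)
reached (1/3) = 1, so the symbol is -1

-1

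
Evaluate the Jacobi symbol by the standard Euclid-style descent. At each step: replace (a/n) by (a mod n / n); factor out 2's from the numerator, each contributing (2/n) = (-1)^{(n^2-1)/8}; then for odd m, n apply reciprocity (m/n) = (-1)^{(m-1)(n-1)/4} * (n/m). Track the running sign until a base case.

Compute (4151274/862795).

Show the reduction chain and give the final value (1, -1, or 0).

1

(4151274/862795): 4151274 mod 862795 = 700094, so (4151274/862795) = (700094/862795)
factor out 2^1: 700094 = 2^1·350047; with 862795 mod 8 = 3, (2/862795) = -1; sign now -1; continue with (350047/862795)
flip (350047/862795) -> (862795/350047): both odd, 350047 mod 4 = 3, 862795 mod 4 = 3, so the flip contributes -1; sign now +1
(862795/350047): 862795 mod 350047 = 162701, so (862795/350047) = (162701/350047)
flip (162701/350047) -> (350047/162701): both odd, 162701 mod 4 = 1, 350047 mod 4 = 3, so the flip contributes +1; sign now +1
(350047/162701): 350047 mod 162701 = 24645, so (350047/162701) = (24645/162701)
flip (24645/162701) -> (162701/24645): both odd, 24645 mod 4 = 1, 162701 mod 4 = 1, so the flip contributes +1; sign now +1
(162701/24645): 162701 mod 24645 = 14831, so (162701/24645) = (14831/24645)
flip (14831/24645) -> (24645/14831): both odd, 14831 mod 4 = 3, 24645 mod 4 = 1, so the flip contributes +1; sign now +1
(24645/14831): 24645 mod 14831 = 9814, so (24645/14831) = (9814/14831)
factor out 2^1: 9814 = 2^1·4907; with 14831 mod 8 = 7, (2/14831) = +1; sign now +1; continue with (4907/14831)
flip (4907/14831) -> (14831/4907): both odd, 4907 mod 4 = 3, 14831 mod 4 = 3, so the flip contributes -1; sign now -1
(14831/4907): 14831 mod 4907 = 110, so (14831/4907) = (110/4907)
factor out 2^1: 110 = 2^1·55; with 4907 mod 8 = 3, (2/4907) = -1; sign now +1; continue with (55/4907)
flip (55/4907) -> (4907/55): both odd, 55 mod 4 = 3, 4907 mod 4 = 3, so the flip contributes -1; sign now -1
(4907/55): 4907 mod 55 = 12, so (4907/55) = (12/55)
factor out 2^2: 12 = 2^2·3; with 55 mod 8 = 7, (2/55) = +1; sign now -1; continue with (3/55)
flip (3/55) -> (55/3): both odd, 3 mod 4 = 3, 55 mod 4 = 3, so the flip contributes -1; sign now +1
(55/3): 55 mod 3 = 1, so (55/3) = (1/3)
reached (1/3) = 1, so the symbol is +1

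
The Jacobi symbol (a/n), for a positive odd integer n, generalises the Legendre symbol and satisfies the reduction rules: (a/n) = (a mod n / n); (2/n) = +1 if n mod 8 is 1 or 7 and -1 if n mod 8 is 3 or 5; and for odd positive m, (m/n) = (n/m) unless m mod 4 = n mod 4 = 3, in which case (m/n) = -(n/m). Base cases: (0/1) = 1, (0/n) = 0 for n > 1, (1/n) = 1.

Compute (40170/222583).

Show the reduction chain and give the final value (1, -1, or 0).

0

factor out 2^1: 40170 = 2^1·20085; with 222583 mod 8 = 7, (2/222583) = +1; sign now +1; continue with (20085/222583)
flip (20085/222583) -> (222583/20085): both odd, 20085 mod 4 = 1, 222583 mod 4 = 3, so the flip contributes +1; sign now +1
(222583/20085): 222583 mod 20085 = 1648, so (222583/20085) = (1648/20085)
factor out 2^4: 1648 = 2^4·103; with 20085 mod 8 = 5, (2/20085) = -1; sign now +1; continue with (103/20085)
flip (103/20085) -> (20085/103): both odd, 103 mod 4 = 3, 20085 mod 4 = 1, so the flip contributes +1; sign now +1
(20085/103): 20085 mod 103 = 0, so (20085/103) = (0/103)
reached (0/103); gcd(a, n) > 1, so (0/103) = 0 and the symbol is 0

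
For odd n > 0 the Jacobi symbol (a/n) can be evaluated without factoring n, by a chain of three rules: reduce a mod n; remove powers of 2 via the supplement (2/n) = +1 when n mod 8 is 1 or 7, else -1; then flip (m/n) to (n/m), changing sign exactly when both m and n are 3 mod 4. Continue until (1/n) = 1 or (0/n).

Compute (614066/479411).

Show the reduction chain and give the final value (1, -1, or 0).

(614066/479411) = (134655/479411)   [reduce mod 479411]
reciprocity: (134655/479411) = -1·(479411/134655) since 134655 mod 4 = 3, 479411 mod 4 = 3; sign now -1
(479411/134655) = (75446/134655)   [reduce mod 134655]
75446 = 2^1·37723; (2/134655) = +1 since 134655 mod 8 = 7, so (75446/134655) = (+1)^1·(37723/134655); sign now -1
reciprocity: (37723/134655) = -1·(134655/37723) since 37723 mod 4 = 3, 134655 mod 4 = 3; sign now +1
(134655/37723) = (21486/37723)   [reduce mod 37723]
21486 = 2^1·10743; (2/37723) = -1 since 37723 mod 8 = 3, so (21486/37723) = (-1)^1·(10743/37723); sign now -1
reciprocity: (10743/37723) = -1·(37723/10743) since 10743 mod 4 = 3, 37723 mod 4 = 3; sign now +1
(37723/10743) = (5494/10743)   [reduce mod 10743]
5494 = 2^1·2747; (2/10743) = +1 since 10743 mod 8 = 7, so (5494/10743) = (+1)^1·(2747/10743); sign now +1
reciprocity: (2747/10743) = -1·(10743/2747) since 2747 mod 4 = 3, 10743 mod 4 = 3; sign now -1
(10743/2747) = (2502/2747)   [reduce mod 2747]
2502 = 2^1·1251; (2/2747) = -1 since 2747 mod 8 = 3, so (2502/2747) = (-1)^1·(1251/2747); sign now +1
reciprocity: (1251/2747) = -1·(2747/1251) since 1251 mod 4 = 3, 2747 mod 4 = 3; sign now -1
(2747/1251) = (245/1251)   [reduce mod 1251]
reciprocity: (245/1251) = +1·(1251/245) since 245 mod 4 = 1, 1251 mod 4 = 3; sign now -1
(1251/245) = (26/245)   [reduce mod 245]
26 = 2^1·13; (2/245) = -1 since 245 mod 8 = 5, so (26/245) = (-1)^1·(13/245); sign now +1
reciprocity: (13/245) = +1·(245/13) since 13 mod 4 = 1, 245 mod 4 = 1; sign now +1
(245/13) = (11/13)   [reduce mod 13]
reciprocity: (11/13) = +1·(13/11) since 11 mod 4 = 3, 13 mod 4 = 1; sign now +1
(13/11) = (2/11)   [reduce mod 11]
2 = 2^1·1; (2/11) = -1 since 11 mod 8 = 3, so (2/11) = (-1)^1·(1/11); sign now -1
(1/11) = 1; final value = sign = -1

-1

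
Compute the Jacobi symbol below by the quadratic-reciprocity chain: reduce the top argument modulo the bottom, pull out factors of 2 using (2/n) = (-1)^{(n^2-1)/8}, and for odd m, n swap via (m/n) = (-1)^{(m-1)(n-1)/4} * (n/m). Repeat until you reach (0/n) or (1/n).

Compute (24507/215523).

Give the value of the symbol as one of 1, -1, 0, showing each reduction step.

reciprocity: (24507/215523) = -1·(215523/24507) since 24507 mod 4 = 3, 215523 mod 4 = 3; sign now -1
(215523/24507) = (19467/24507)   [reduce mod 24507]
reciprocity: (19467/24507) = -1·(24507/19467) since 19467 mod 4 = 3, 24507 mod 4 = 3; sign now +1
(24507/19467) = (5040/19467)   [reduce mod 19467]
5040 = 2^4·315; (2/19467) = -1 since 19467 mod 8 = 3, so (5040/19467) = (-1)^4·(315/19467); sign now +1
reciprocity: (315/19467) = -1·(19467/315) since 315 mod 4 = 3, 19467 mod 4 = 3; sign now -1
(19467/315) = (252/315)   [reduce mod 315]
252 = 2^2·63; (2/315) = -1 since 315 mod 8 = 3, so (252/315) = (-1)^2·(63/315); sign now -1
reciprocity: (63/315) = -1·(315/63) since 63 mod 4 = 3, 315 mod 4 = 3; sign now +1
(315/63) = (0/63)   [reduce mod 63]
(0/63) = 0   [gcd(a, n) > 1]; final value = 0

0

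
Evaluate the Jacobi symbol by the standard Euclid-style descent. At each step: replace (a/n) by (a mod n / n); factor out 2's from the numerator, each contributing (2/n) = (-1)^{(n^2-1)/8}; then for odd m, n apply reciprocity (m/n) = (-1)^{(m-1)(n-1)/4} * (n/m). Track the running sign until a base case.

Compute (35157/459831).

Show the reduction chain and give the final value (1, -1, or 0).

reciprocity: (35157/459831) = +1·(459831/35157) since 35157 mod 4 = 1, 459831 mod 4 = 3; sign now +1
(459831/35157) = (2790/35157)   [reduce mod 35157]
2790 = 2^1·1395; (2/35157) = -1 since 35157 mod 8 = 5, so (2790/35157) = (-1)^1·(1395/35157); sign now -1
reciprocity: (1395/35157) = +1·(35157/1395) since 1395 mod 4 = 3, 35157 mod 4 = 1; sign now -1
(35157/1395) = (282/1395)   [reduce mod 1395]
282 = 2^1·141; (2/1395) = -1 since 1395 mod 8 = 3, so (282/1395) = (-1)^1·(141/1395); sign now +1
reciprocity: (141/1395) = +1·(1395/141) since 141 mod 4 = 1, 1395 mod 4 = 3; sign now +1
(1395/141) = (126/141)   [reduce mod 141]
126 = 2^1·63; (2/141) = -1 since 141 mod 8 = 5, so (126/141) = (-1)^1·(63/141); sign now -1
reciprocity: (63/141) = +1·(141/63) since 63 mod 4 = 3, 141 mod 4 = 1; sign now -1
(141/63) = (15/63)   [reduce mod 63]
reciprocity: (15/63) = -1·(63/15) since 15 mod 4 = 3, 63 mod 4 = 3; sign now +1
(63/15) = (3/15)   [reduce mod 15]
reciprocity: (3/15) = -1·(15/3) since 3 mod 4 = 3, 15 mod 4 = 3; sign now -1
(15/3) = (0/3)   [reduce mod 3]
(0/3) = 0   [gcd(a, n) > 1]; final value = 0

0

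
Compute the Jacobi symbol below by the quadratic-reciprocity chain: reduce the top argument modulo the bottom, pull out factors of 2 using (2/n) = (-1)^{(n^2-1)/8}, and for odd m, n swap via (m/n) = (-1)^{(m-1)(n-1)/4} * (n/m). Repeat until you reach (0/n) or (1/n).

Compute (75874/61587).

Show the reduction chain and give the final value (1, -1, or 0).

(75874/61587): 75874 mod 61587 = 14287, so (75874/61587) = (14287/61587)
flip (14287/61587) -> (61587/14287): both odd, 14287 mod 4 = 3, 61587 mod 4 = 3, so the flip contributes -1; sign now -1
(61587/14287): 61587 mod 14287 = 4439, so (61587/14287) = (4439/14287)
flip (4439/14287) -> (14287/4439): both odd, 4439 mod 4 = 3, 14287 mod 4 = 3, so the flip contributes -1; sign now +1
(14287/4439): 14287 mod 4439 = 970, so (14287/4439) = (970/4439)
factor out 2^1: 970 = 2^1·485; with 4439 mod 8 = 7, (2/4439) = +1; sign now +1; continue with (485/4439)
flip (485/4439) -> (4439/485): both odd, 485 mod 4 = 1, 4439 mod 4 = 3, so the flip contributes +1; sign now +1
(4439/485): 4439 mod 485 = 74, so (4439/485) = (74/485)
factor out 2^1: 74 = 2^1·37; with 485 mod 8 = 5, (2/485) = -1; sign now -1; continue with (37/485)
flip (37/485) -> (485/37): both odd, 37 mod 4 = 1, 485 mod 4 = 1, so the flip contributes +1; sign now -1
(485/37): 485 mod 37 = 4, so (485/37) = (4/37)
factor out 2^2: 4 = 2^2·1; with 37 mod 8 = 5, (2/37) = -1; sign now -1; continue with (1/37)
reached (1/37) = 1, so the symbol is -1

-1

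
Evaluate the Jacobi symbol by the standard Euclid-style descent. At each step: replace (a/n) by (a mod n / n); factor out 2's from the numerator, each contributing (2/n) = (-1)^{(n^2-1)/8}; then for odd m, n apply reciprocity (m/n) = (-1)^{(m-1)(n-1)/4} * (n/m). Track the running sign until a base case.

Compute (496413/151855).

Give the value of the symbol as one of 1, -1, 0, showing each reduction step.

(496413/151855): 496413 mod 151855 = 40848, so (496413/151855) = (40848/151855)
factor out 2^4: 40848 = 2^4·2553; with 151855 mod 8 = 7, (2/151855) = +1; sign now +1; continue with (2553/151855)
flip (2553/151855) -> (151855/2553): both odd, 2553 mod 4 = 1, 151855 mod 4 = 3, so the flip contributes +1; sign now +1
(151855/2553): 151855 mod 2553 = 1228, so (151855/2553) = (1228/2553)
factor out 2^2: 1228 = 2^2·307; with 2553 mod 8 = 1, (2/2553) = +1; sign now +1; continue with (307/2553)
flip (307/2553) -> (2553/307): both odd, 307 mod 4 = 3, 2553 mod 4 = 1, so the flip contributes +1; sign now +1
(2553/307): 2553 mod 307 = 97, so (2553/307) = (97/307)
flip (97/307) -> (307/97): both odd, 97 mod 4 = 1, 307 mod 4 = 3, so the flip contributes +1; sign now +1
(307/97): 307 mod 97 = 16, so (307/97) = (16/97)
factor out 2^4: 16 = 2^4·1; with 97 mod 8 = 1, (2/97) = +1; sign now +1; continue with (1/97)
reached (1/97) = 1, so the symbol is +1

1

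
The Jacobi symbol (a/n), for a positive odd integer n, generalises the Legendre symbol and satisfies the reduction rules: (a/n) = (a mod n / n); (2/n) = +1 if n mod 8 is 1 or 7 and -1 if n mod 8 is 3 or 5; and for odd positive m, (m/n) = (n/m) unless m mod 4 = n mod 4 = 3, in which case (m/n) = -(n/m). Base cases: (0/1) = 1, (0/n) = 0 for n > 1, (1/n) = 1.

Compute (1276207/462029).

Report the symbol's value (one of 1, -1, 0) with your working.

0

(1276207/462029): 1276207 mod 462029 = 352149, so (1276207/462029) = (352149/462029)
flip (352149/462029) -> (462029/352149): both odd, 352149 mod 4 = 1, 462029 mod 4 = 1, so the flip contributes +1; sign now +1
(462029/352149): 462029 mod 352149 = 109880, so (462029/352149) = (109880/352149)
factor out 2^3: 109880 = 2^3·13735; with 352149 mod 8 = 5, (2/352149) = -1; sign now -1; continue with (13735/352149)
flip (13735/352149) -> (352149/13735): both odd, 13735 mod 4 = 3, 352149 mod 4 = 1, so the flip contributes +1; sign now -1
(352149/13735): 352149 mod 13735 = 8774, so (352149/13735) = (8774/13735)
factor out 2^1: 8774 = 2^1·4387; with 13735 mod 8 = 7, (2/13735) = +1; sign now -1; continue with (4387/13735)
flip (4387/13735) -> (13735/4387): both odd, 4387 mod 4 = 3, 13735 mod 4 = 3, so the flip contributes -1; sign now +1
(13735/4387): 13735 mod 4387 = 574, so (13735/4387) = (574/4387)
factor out 2^1: 574 = 2^1·287; with 4387 mod 8 = 3, (2/4387) = -1; sign now -1; continue with (287/4387)
flip (287/4387) -> (4387/287): both odd, 287 mod 4 = 3, 4387 mod 4 = 3, so the flip contributes -1; sign now +1
(4387/287): 4387 mod 287 = 82, so (4387/287) = (82/287)
factor out 2^1: 82 = 2^1·41; with 287 mod 8 = 7, (2/287) = +1; sign now +1; continue with (41/287)
flip (41/287) -> (287/41): both odd, 41 mod 4 = 1, 287 mod 4 = 3, so the flip contributes +1; sign now +1
(287/41): 287 mod 41 = 0, so (287/41) = (0/41)
reached (0/41); gcd(a, n) > 1, so (0/41) = 0 and the symbol is 0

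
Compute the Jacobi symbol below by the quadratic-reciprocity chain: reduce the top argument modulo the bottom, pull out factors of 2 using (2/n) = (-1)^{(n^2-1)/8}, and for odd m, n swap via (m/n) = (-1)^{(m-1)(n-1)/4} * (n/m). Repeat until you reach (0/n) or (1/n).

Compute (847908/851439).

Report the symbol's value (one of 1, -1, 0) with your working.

0

847908 = 2^2·211977; (2/851439) = +1 since 851439 mod 8 = 7, so (847908/851439) = (+1)^2·(211977/851439); sign now +1
reciprocity: (211977/851439) = +1·(851439/211977) since 211977 mod 4 = 1, 851439 mod 4 = 3; sign now +1
(851439/211977) = (3531/211977)   [reduce mod 211977]
reciprocity: (3531/211977) = +1·(211977/3531) since 3531 mod 4 = 3, 211977 mod 4 = 1; sign now +1
(211977/3531) = (117/3531)   [reduce mod 3531]
reciprocity: (117/3531) = +1·(3531/117) since 117 mod 4 = 1, 3531 mod 4 = 3; sign now +1
(3531/117) = (21/117)   [reduce mod 117]
reciprocity: (21/117) = +1·(117/21) since 21 mod 4 = 1, 117 mod 4 = 1; sign now +1
(117/21) = (12/21)   [reduce mod 21]
12 = 2^2·3; (2/21) = -1 since 21 mod 8 = 5, so (12/21) = (-1)^2·(3/21); sign now +1
reciprocity: (3/21) = +1·(21/3) since 3 mod 4 = 3, 21 mod 4 = 1; sign now +1
(21/3) = (0/3)   [reduce mod 3]
(0/3) = 0   [gcd(a, n) > 1]; final value = 0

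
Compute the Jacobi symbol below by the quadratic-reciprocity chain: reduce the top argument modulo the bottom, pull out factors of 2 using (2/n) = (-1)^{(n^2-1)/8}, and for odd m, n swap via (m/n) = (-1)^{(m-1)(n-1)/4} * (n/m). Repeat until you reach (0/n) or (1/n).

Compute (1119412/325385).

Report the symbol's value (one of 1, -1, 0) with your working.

(1119412/325385) = (143257/325385)   [reduce mod 325385]
reciprocity: (143257/325385) = +1·(325385/143257) since 143257 mod 4 = 1, 325385 mod 4 = 1; sign now +1
(325385/143257) = (38871/143257)   [reduce mod 143257]
reciprocity: (38871/143257) = +1·(143257/38871) since 38871 mod 4 = 3, 143257 mod 4 = 1; sign now +1
(143257/38871) = (26644/38871)   [reduce mod 38871]
26644 = 2^2·6661; (2/38871) = +1 since 38871 mod 8 = 7, so (26644/38871) = (+1)^2·(6661/38871); sign now +1
reciprocity: (6661/38871) = +1·(38871/6661) since 6661 mod 4 = 1, 38871 mod 4 = 3; sign now +1
(38871/6661) = (5566/6661)   [reduce mod 6661]
5566 = 2^1·2783; (2/6661) = -1 since 6661 mod 8 = 5, so (5566/6661) = (-1)^1·(2783/6661); sign now -1
reciprocity: (2783/6661) = +1·(6661/2783) since 2783 mod 4 = 3, 6661 mod 4 = 1; sign now -1
(6661/2783) = (1095/2783)   [reduce mod 2783]
reciprocity: (1095/2783) = -1·(2783/1095) since 1095 mod 4 = 3, 2783 mod 4 = 3; sign now +1
(2783/1095) = (593/1095)   [reduce mod 1095]
reciprocity: (593/1095) = +1·(1095/593) since 593 mod 4 = 1, 1095 mod 4 = 3; sign now +1
(1095/593) = (502/593)   [reduce mod 593]
502 = 2^1·251; (2/593) = +1 since 593 mod 8 = 1, so (502/593) = (+1)^1·(251/593); sign now +1
reciprocity: (251/593) = +1·(593/251) since 251 mod 4 = 3, 593 mod 4 = 1; sign now +1
(593/251) = (91/251)   [reduce mod 251]
reciprocity: (91/251) = -1·(251/91) since 91 mod 4 = 3, 251 mod 4 = 3; sign now -1
(251/91) = (69/91)   [reduce mod 91]
reciprocity: (69/91) = +1·(91/69) since 69 mod 4 = 1, 91 mod 4 = 3; sign now -1
(91/69) = (22/69)   [reduce mod 69]
22 = 2^1·11; (2/69) = -1 since 69 mod 8 = 5, so (22/69) = (-1)^1·(11/69); sign now +1
reciprocity: (11/69) = +1·(69/11) since 11 mod 4 = 3, 69 mod 4 = 1; sign now +1
(69/11) = (3/11)   [reduce mod 11]
reciprocity: (3/11) = -1·(11/3) since 3 mod 4 = 3, 11 mod 4 = 3; sign now -1
(11/3) = (2/3)   [reduce mod 3]
2 = 2^1·1; (2/3) = -1 since 3 mod 8 = 3, so (2/3) = (-1)^1·(1/3); sign now +1
(1/3) = 1; final value = sign = +1

1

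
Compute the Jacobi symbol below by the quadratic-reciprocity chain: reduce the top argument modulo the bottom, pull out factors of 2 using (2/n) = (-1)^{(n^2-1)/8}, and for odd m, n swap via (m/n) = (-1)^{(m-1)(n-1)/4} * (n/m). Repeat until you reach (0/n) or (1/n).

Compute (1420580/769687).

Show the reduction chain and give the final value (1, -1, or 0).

(1420580/769687) = (650893/769687)   [reduce mod 769687]
reciprocity: (650893/769687) = +1·(769687/650893) since 650893 mod 4 = 1, 769687 mod 4 = 3; sign now +1
(769687/650893) = (118794/650893)   [reduce mod 650893]
118794 = 2^1·59397; (2/650893) = -1 since 650893 mod 8 = 5, so (118794/650893) = (-1)^1·(59397/650893); sign now -1
reciprocity: (59397/650893) = +1·(650893/59397) since 59397 mod 4 = 1, 650893 mod 4 = 1; sign now -1
(650893/59397) = (56923/59397)   [reduce mod 59397]
reciprocity: (56923/59397) = +1·(59397/56923) since 56923 mod 4 = 3, 59397 mod 4 = 1; sign now -1
(59397/56923) = (2474/56923)   [reduce mod 56923]
2474 = 2^1·1237; (2/56923) = -1 since 56923 mod 8 = 3, so (2474/56923) = (-1)^1·(1237/56923); sign now +1
reciprocity: (1237/56923) = +1·(56923/1237) since 1237 mod 4 = 1, 56923 mod 4 = 3; sign now +1
(56923/1237) = (21/1237)   [reduce mod 1237]
reciprocity: (21/1237) = +1·(1237/21) since 21 mod 4 = 1, 1237 mod 4 = 1; sign now +1
(1237/21) = (19/21)   [reduce mod 21]
reciprocity: (19/21) = +1·(21/19) since 19 mod 4 = 3, 21 mod 4 = 1; sign now +1
(21/19) = (2/19)   [reduce mod 19]
2 = 2^1·1; (2/19) = -1 since 19 mod 8 = 3, so (2/19) = (-1)^1·(1/19); sign now -1
(1/19) = 1; final value = sign = -1

-1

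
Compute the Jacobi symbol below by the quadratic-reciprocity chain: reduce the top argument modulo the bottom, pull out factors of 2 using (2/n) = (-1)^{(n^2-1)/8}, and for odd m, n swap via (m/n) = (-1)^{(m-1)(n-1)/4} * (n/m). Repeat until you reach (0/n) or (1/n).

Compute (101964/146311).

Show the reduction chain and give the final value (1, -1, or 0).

101964 = 2^2·25491; (2/146311) = +1 since 146311 mod 8 = 7, so (101964/146311) = (+1)^2·(25491/146311); sign now +1
reciprocity: (25491/146311) = -1·(146311/25491) since 25491 mod 4 = 3, 146311 mod 4 = 3; sign now -1
(146311/25491) = (18856/25491)   [reduce mod 25491]
18856 = 2^3·2357; (2/25491) = -1 since 25491 mod 8 = 3, so (18856/25491) = (-1)^3·(2357/25491); sign now +1
reciprocity: (2357/25491) = +1·(25491/2357) since 2357 mod 4 = 1, 25491 mod 4 = 3; sign now +1
(25491/2357) = (1921/2357)   [reduce mod 2357]
reciprocity: (1921/2357) = +1·(2357/1921) since 1921 mod 4 = 1, 2357 mod 4 = 1; sign now +1
(2357/1921) = (436/1921)   [reduce mod 1921]
436 = 2^2·109; (2/1921) = +1 since 1921 mod 8 = 1, so (436/1921) = (+1)^2·(109/1921); sign now +1
reciprocity: (109/1921) = +1·(1921/109) since 109 mod 4 = 1, 1921 mod 4 = 1; sign now +1
(1921/109) = (68/109)   [reduce mod 109]
68 = 2^2·17; (2/109) = -1 since 109 mod 8 = 5, so (68/109) = (-1)^2·(17/109); sign now +1
reciprocity: (17/109) = +1·(109/17) since 17 mod 4 = 1, 109 mod 4 = 1; sign now +1
(109/17) = (7/17)   [reduce mod 17]
reciprocity: (7/17) = +1·(17/7) since 7 mod 4 = 3, 17 mod 4 = 1; sign now +1
(17/7) = (3/7)   [reduce mod 7]
reciprocity: (3/7) = -1·(7/3) since 3 mod 4 = 3, 7 mod 4 = 3; sign now -1
(7/3) = (1/3)   [reduce mod 3]
(1/3) = 1; final value = sign = -1

-1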